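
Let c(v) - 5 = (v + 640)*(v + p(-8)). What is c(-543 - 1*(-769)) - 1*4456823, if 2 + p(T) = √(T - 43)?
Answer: -4262834 + 866*I*√51 ≈ -4.2628e+6 + 6184.5*I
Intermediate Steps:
p(T) = -2 + √(-43 + T) (p(T) = -2 + √(T - 43) = -2 + √(-43 + T))
c(v) = 5 + (640 + v)*(-2 + v + I*√51) (c(v) = 5 + (v + 640)*(v + (-2 + √(-43 - 8))) = 5 + (640 + v)*(v + (-2 + √(-51))) = 5 + (640 + v)*(v + (-2 + I*√51)) = 5 + (640 + v)*(-2 + v + I*√51))
c(-543 - 1*(-769)) - 1*4456823 = (-1275 + (-543 - 1*(-769))² + 638*(-543 - 1*(-769)) + 640*I*√51 + I*(-543 - 1*(-769))*√51) - 1*4456823 = (-1275 + (-543 + 769)² + 638*(-543 + 769) + 640*I*√51 + I*(-543 + 769)*√51) - 4456823 = (-1275 + 226² + 638*226 + 640*I*√51 + I*226*√51) - 4456823 = (-1275 + 51076 + 144188 + 640*I*√51 + 226*I*√51) - 4456823 = (193989 + 866*I*√51) - 4456823 = -4262834 + 866*I*√51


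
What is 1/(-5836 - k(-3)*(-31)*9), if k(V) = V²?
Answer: -1/3325 ≈ -0.00030075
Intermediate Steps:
1/(-5836 - k(-3)*(-31)*9) = 1/(-5836 - (-3)²*(-31)*9) = 1/(-5836 - 9*(-31)*9) = 1/(-5836 - (-279)*9) = 1/(-5836 - 1*(-2511)) = 1/(-5836 + 2511) = 1/(-3325) = -1/3325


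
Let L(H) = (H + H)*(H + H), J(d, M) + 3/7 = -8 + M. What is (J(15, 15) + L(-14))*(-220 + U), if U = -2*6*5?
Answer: -221360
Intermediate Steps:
J(d, M) = -59/7 + M (J(d, M) = -3/7 + (-8 + M) = -59/7 + M)
U = -60 (U = -12*5 = -60)
L(H) = 4*H² (L(H) = (2*H)*(2*H) = 4*H²)
(J(15, 15) + L(-14))*(-220 + U) = ((-59/7 + 15) + 4*(-14)²)*(-220 - 60) = (46/7 + 4*196)*(-280) = (46/7 + 784)*(-280) = (5534/7)*(-280) = -221360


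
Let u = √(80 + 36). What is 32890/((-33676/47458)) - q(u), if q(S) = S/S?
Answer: -390231824/8419 ≈ -46351.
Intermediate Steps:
u = 2*√29 (u = √116 = 2*√29 ≈ 10.770)
q(S) = 1
32890/((-33676/47458)) - q(u) = 32890/((-33676/47458)) - 1*1 = 32890/((-33676*1/47458)) - 1 = 32890/(-16838/23729) - 1 = 32890*(-23729/16838) - 1 = -390223405/8419 - 1 = -390231824/8419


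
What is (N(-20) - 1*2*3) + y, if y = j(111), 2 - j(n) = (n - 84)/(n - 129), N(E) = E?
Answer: -45/2 ≈ -22.500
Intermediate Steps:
j(n) = 2 - (-84 + n)/(-129 + n) (j(n) = 2 - (n - 84)/(n - 129) = 2 - (-84 + n)/(-129 + n))
y = 7/2 (y = (-174 + 111)/(-129 + 111) = -63/(-18) = -1/18*(-63) = 7/2 ≈ 3.5000)
(N(-20) - 1*2*3) + y = (-20 - 1*2*3) + 7/2 = (-20 - 2*3) + 7/2 = (-20 - 6) + 7/2 = -26 + 7/2 = -45/2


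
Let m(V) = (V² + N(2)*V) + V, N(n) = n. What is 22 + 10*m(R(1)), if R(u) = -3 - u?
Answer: 62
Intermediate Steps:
m(V) = V² + 3*V (m(V) = (V² + 2*V) + V = V² + 3*V)
22 + 10*m(R(1)) = 22 + 10*((-3 - 1*1)*(3 + (-3 - 1*1))) = 22 + 10*((-3 - 1)*(3 + (-3 - 1))) = 22 + 10*(-4*(3 - 4)) = 22 + 10*(-4*(-1)) = 22 + 10*4 = 22 + 40 = 62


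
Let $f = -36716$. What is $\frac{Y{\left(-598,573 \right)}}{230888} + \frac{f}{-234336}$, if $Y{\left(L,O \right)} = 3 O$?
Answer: $\frac{69375839}{422698206} \approx 0.16413$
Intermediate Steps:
$\frac{Y{\left(-598,573 \right)}}{230888} + \frac{f}{-234336} = \frac{3 \cdot 573}{230888} - \frac{36716}{-234336} = 1719 \cdot \frac{1}{230888} - - \frac{9179}{58584} = \frac{1719}{230888} + \frac{9179}{58584} = \frac{69375839}{422698206}$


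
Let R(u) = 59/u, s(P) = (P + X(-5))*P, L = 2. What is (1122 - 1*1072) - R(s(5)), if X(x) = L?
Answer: 1691/35 ≈ 48.314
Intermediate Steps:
X(x) = 2
s(P) = P*(2 + P) (s(P) = (P + 2)*P = (2 + P)*P = P*(2 + P))
(1122 - 1*1072) - R(s(5)) = (1122 - 1*1072) - 59/(5*(2 + 5)) = (1122 - 1072) - 59/(5*7) = 50 - 59/35 = 1691/35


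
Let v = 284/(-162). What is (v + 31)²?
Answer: 5612161/6561 ≈ 855.38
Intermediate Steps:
v = -142/81 (v = 284*(-1/162) = -142/81 ≈ -1.7531)
(v + 31)² = (-142/81 + 31)² = (2369/81)² = 5612161/6561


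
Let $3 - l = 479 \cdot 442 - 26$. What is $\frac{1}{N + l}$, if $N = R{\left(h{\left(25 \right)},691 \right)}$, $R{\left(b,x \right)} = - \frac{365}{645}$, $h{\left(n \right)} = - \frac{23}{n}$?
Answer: $- \frac{129}{27307954} \approx -4.7239 \cdot 10^{-6}$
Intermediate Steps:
$R{\left(b,x \right)} = - \frac{73}{129}$ ($R{\left(b,x \right)} = \left(-365\right) \frac{1}{645} = - \frac{73}{129}$)
$l = -211689$ ($l = 3 - \left(479 \cdot 442 - 26\right) = 3 - \left(211718 - 26\right) = 3 - 211692 = -211689$)
$N = - \frac{73}{129} \approx -0.56589$
$\frac{1}{N + l} = \frac{1}{- \frac{73}{129} - 211689} = \frac{1}{- \frac{27307954}{129}} = - \frac{129}{27307954}$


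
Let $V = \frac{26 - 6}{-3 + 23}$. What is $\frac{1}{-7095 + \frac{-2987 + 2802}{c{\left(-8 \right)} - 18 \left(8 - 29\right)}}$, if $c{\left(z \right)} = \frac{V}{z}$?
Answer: $- \frac{3023}{21449665} \approx -0.00014093$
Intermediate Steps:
$V = 1$ ($V = \frac{20}{20} = 20 \cdot \frac{1}{20} = 1$)
$c{\left(z \right)} = \frac{1}{z}$ ($c{\left(z \right)} = 1 \frac{1}{z} = \frac{1}{z}$)
$\frac{1}{-7095 + \frac{-2987 + 2802}{c{\left(-8 \right)} - 18 \left(8 - 29\right)}} = \frac{1}{-7095 + \frac{-2987 + 2802}{\frac{1}{-8} - 18 \left(8 - 29\right)}} = \frac{1}{-7095 - \frac{185}{- \frac{1}{8} - -378}} = \frac{1}{-7095 - \frac{185}{- \frac{1}{8} + 378}} = \frac{1}{-7095 - \frac{185}{\frac{3023}{8}}} = \frac{1}{-7095 - \frac{1480}{3023}} = \frac{1}{- \frac{21449665}{3023}} = - \frac{3023}{21449665}$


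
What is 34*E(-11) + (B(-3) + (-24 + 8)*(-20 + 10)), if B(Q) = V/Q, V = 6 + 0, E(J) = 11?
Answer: 532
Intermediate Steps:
V = 6
B(Q) = 6/Q
34*E(-11) + (B(-3) + (-24 + 8)*(-20 + 10)) = 34*11 + (6/(-3) + (-24 + 8)*(-20 + 10)) = 374 + (6*(-⅓) - 16*(-10)) = 374 + (-2 + 160) = 374 + 158 = 532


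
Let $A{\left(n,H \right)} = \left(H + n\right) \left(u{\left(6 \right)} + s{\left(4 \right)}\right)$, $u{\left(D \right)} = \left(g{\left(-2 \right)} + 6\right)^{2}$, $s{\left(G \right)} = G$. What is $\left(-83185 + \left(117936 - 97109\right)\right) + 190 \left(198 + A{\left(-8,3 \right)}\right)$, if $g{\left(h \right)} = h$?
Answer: $-43738$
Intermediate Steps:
$u{\left(D \right)} = 16$ ($u{\left(D \right)} = \left(-2 + 6\right)^{2} = 4^{2} = 16$)
$A{\left(n,H \right)} = 20 H + 20 n$ ($A{\left(n,H \right)} = \left(H + n\right) \left(16 + 4\right) = \left(H + n\right) 20 = 20 H + 20 n$)
$\left(-83185 + \left(117936 - 97109\right)\right) + 190 \left(198 + A{\left(-8,3 \right)}\right) = \left(-83185 + \left(117936 - 97109\right)\right) + 190 \left(198 + \left(20 \cdot 3 + 20 \left(-8\right)\right)\right) = \left(-83185 + \left(117936 - 97109\right)\right) + 190 \left(198 + \left(60 - 160\right)\right) = \left(-83185 + 20827\right) + 190 \left(198 - 100\right) = -62358 + 190 \cdot 98 = -62358 + 18620 = -43738$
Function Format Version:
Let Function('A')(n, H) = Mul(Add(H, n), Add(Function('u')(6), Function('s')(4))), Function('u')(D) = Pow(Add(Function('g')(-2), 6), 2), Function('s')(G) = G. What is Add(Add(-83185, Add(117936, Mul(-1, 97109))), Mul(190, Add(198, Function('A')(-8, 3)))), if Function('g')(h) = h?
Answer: -43738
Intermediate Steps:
Function('u')(D) = 16 (Function('u')(D) = Pow(Add(-2, 6), 2) = Pow(4, 2) = 16)
Function('A')(n, H) = Add(Mul(20, H), Mul(20, n)) (Function('A')(n, H) = Mul(Add(H, n), Add(16, 4)) = Mul(Add(H, n), 20) = Add(Mul(20, H), Mul(20, n)))
Add(Add(-83185, Add(117936, Mul(-1, 97109))), Mul(190, Add(198, Function('A')(-8, 3)))) = Add(Add(-83185, Add(117936, Mul(-1, 97109))), Mul(190, Add(198, Add(Mul(20, 3), Mul(20, -8))))) = Add(Add(-83185, Add(117936, -97109)), Mul(190, Add(198, Add(60, -160)))) = Add(Add(-83185, 20827), Mul(190, Add(198, -100))) = Add(-62358, Mul(190, 98)) = Add(-62358, 18620) = -43738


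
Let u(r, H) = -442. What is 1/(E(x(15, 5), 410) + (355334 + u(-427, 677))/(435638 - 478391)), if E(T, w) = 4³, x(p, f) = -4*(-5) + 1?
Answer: 42753/2381300 ≈ 0.017954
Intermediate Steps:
x(p, f) = 21 (x(p, f) = 20 + 1 = 21)
E(T, w) = 64
1/(E(x(15, 5), 410) + (355334 + u(-427, 677))/(435638 - 478391)) = 1/(64 + (355334 - 442)/(435638 - 478391)) = 1/(64 + 354892/(-42753)) = 1/(64 + 354892*(-1/42753)) = 1/(64 - 354892/42753) = 1/(2381300/42753) = 42753/2381300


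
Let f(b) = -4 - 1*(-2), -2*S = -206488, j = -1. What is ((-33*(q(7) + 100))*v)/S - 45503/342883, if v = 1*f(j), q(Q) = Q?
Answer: -1138235993/17700306226 ≈ -0.064306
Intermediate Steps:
S = 103244 (S = -½*(-206488) = 103244)
f(b) = -2 (f(b) = -4 + 2 = -2)
v = -2 (v = 1*(-2) = -2)
((-33*(q(7) + 100))*v)/S - 45503/342883 = (-33*(7 + 100)*(-2))/103244 - 45503/342883 = (-33*107*(-2))*(1/103244) - 45503*1/342883 = -3531*(-2)*(1/103244) - 45503/342883 = 7062*(1/103244) - 45503/342883 = 3531/51622 - 45503/342883 = -1138235993/17700306226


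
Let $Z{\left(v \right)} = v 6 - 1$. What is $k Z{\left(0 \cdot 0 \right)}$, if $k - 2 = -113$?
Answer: $111$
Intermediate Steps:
$k = -111$ ($k = 2 - 113 = -111$)
$Z{\left(v \right)} = -1 + 6 v$ ($Z{\left(v \right)} = 6 v - 1 = -1 + 6 v$)
$k Z{\left(0 \cdot 0 \right)} = - 111 \left(-1 + 6 \cdot 0 \cdot 0\right) = - 111 \left(-1 + 6 \cdot 0\right) = - 111 \left(-1 + 0\right) = \left(-111\right) \left(-1\right) = 111$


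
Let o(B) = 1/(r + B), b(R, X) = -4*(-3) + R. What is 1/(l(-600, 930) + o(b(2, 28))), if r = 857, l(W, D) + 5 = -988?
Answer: -871/864902 ≈ -0.0010071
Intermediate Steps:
l(W, D) = -993 (l(W, D) = -5 - 988 = -993)
b(R, X) = 12 + R
o(B) = 1/(857 + B)
1/(l(-600, 930) + o(b(2, 28))) = 1/(-993 + 1/(857 + (12 + 2))) = 1/(-993 + 1/(857 + 14)) = 1/(-993 + 1/871) = 1/(-864902/871) = -871/864902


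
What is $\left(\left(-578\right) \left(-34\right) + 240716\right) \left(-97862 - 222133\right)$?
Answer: $-83316458160$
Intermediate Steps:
$\left(\left(-578\right) \left(-34\right) + 240716\right) \left(-97862 - 222133\right) = \left(19652 + 240716\right) \left(-319995\right) = 260368 \left(-319995\right) = -83316458160$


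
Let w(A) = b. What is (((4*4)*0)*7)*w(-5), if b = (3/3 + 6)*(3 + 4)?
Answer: 0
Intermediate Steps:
b = 49 (b = (3*(⅓) + 6)*7 = (1 + 6)*7 = 7*7 = 49)
w(A) = 49
(((4*4)*0)*7)*w(-5) = (((4*4)*0)*7)*49 = ((16*0)*7)*49 = (0*7)*49 = 0*49 = 0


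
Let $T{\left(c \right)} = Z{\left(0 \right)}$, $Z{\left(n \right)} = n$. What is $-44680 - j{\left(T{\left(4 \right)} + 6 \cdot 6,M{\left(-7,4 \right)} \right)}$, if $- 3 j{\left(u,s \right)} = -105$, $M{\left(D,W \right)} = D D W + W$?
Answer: $-44715$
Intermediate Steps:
$T{\left(c \right)} = 0$
$M{\left(D,W \right)} = W + W D^{2}$ ($M{\left(D,W \right)} = D^{2} W + W = W D^{2} + W = W + W D^{2}$)
$j{\left(u,s \right)} = 35$ ($j{\left(u,s \right)} = \left(- \frac{1}{3}\right) \left(-105\right) = 35$)
$-44680 - j{\left(T{\left(4 \right)} + 6 \cdot 6,M{\left(-7,4 \right)} \right)} = -44680 - 35 = -44715$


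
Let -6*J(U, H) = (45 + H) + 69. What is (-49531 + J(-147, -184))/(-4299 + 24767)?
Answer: -74279/30702 ≈ -2.4194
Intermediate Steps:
J(U, H) = -19 - H/6 (J(U, H) = -((45 + H) + 69)/6 = -(114 + H)/6 = -19 - H/6)
(-49531 + J(-147, -184))/(-4299 + 24767) = (-49531 + (-19 - ⅙*(-184)))/(-4299 + 24767) = (-49531 + (-19 + 92/3))/20468 = (-49531 + 35/3)*(1/20468) = -148558/3*1/20468 = -74279/30702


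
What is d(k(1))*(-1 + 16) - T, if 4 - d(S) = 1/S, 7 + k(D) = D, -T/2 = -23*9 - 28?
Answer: -815/2 ≈ -407.50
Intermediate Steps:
T = 470 (T = -2*(-23*9 - 28) = -2*(-207 - 28) = -2*(-235) = 470)
k(D) = -7 + D
d(S) = 4 - 1/S
d(k(1))*(-1 + 16) - T = (4 - 1/(-7 + 1))*(-1 + 16) - 1*470 = (4 - 1/(-6))*15 - 470 = (4 - 1*(-⅙))*15 - 470 = (4 + ⅙)*15 - 470 = (25/6)*15 - 470 = 125/2 - 470 = -815/2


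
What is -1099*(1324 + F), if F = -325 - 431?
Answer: -624232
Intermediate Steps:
F = -756
-1099*(1324 + F) = -1099*(1324 - 756) = -1099*568 = -624232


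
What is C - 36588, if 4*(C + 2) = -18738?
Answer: -82549/2 ≈ -41275.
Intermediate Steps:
C = -9373/2 (C = -2 + (¼)*(-18738) = -2 - 9369/2 = -9373/2 ≈ -4686.5)
C - 36588 = -9373/2 - 36588 = -82549/2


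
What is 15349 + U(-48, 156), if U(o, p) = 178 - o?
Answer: 15575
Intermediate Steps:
15349 + U(-48, 156) = 15349 + (178 - 1*(-48)) = 15349 + (178 + 48) = 15349 + 226 = 15575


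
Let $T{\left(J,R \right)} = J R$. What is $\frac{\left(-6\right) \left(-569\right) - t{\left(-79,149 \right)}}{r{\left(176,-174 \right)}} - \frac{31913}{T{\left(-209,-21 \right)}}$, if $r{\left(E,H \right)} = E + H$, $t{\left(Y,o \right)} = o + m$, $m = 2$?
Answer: $\frac{2036783}{1254} \approx 1624.2$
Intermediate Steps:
$t{\left(Y,o \right)} = 2 + o$ ($t{\left(Y,o \right)} = o + 2 = 2 + o$)
$\frac{\left(-6\right) \left(-569\right) - t{\left(-79,149 \right)}}{r{\left(176,-174 \right)}} - \frac{31913}{T{\left(-209,-21 \right)}} = \frac{\left(-6\right) \left(-569\right) - \left(2 + 149\right)}{176 - 174} - \frac{31913}{\left(-209\right) \left(-21\right)} = \frac{3414 - 151}{2} - \frac{31913}{4389} = \left(3414 - 151\right) \frac{1}{2} - \frac{4559}{627} = 3263 \cdot \frac{1}{2} - \frac{4559}{627} = \frac{3263}{2} - \frac{4559}{627} = \frac{2036783}{1254}$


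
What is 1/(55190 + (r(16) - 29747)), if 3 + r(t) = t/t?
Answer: 1/25441 ≈ 3.9307e-5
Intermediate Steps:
r(t) = -2 (r(t) = -3 + t/t = -3 + 1 = -2)
1/(55190 + (r(16) - 29747)) = 1/(55190 + (-2 - 29747)) = 1/(55190 - 29749) = 1/25441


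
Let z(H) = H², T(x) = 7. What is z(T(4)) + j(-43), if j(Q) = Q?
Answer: 6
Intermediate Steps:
z(T(4)) + j(-43) = 7² - 43 = 49 - 43 = 6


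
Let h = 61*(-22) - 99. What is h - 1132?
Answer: -2573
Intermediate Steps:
h = -1441 (h = -1342 - 99 = -1441)
h - 1132 = -1441 - 1132 = -2573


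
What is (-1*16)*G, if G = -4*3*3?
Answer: 576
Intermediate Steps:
G = -36 (G = -12*3 = -36)
(-1*16)*G = -1*16*(-36) = -16*(-36) = 576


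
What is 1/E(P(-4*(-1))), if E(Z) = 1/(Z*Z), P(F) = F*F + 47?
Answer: 3969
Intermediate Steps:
P(F) = 47 + F**2 (P(F) = F**2 + 47 = 47 + F**2)
E(Z) = Z**(-2)
1/E(P(-4*(-1))) = 1/((47 + (-4*(-1))**2)**(-2)) = 1/((47 + 4**2)**(-2)) = 1/((47 + 16)**(-2)) = 1/(63**(-2)) = 1/(1/3969) = 3969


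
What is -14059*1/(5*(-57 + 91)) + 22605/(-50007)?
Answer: -13860613/166690 ≈ -83.152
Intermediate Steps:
-14059*1/(5*(-57 + 91)) + 22605/(-50007) = -14059/(5*34) + 22605*(-1/50007) = -14059/170 - 7535/16669 = -14059*1/170 - 7535/16669 = -827/10 - 7535/16669 = -13860613/166690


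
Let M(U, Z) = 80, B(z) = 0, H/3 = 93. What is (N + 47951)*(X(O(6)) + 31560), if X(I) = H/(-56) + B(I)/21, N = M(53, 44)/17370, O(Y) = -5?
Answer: 49060586009165/32424 ≈ 1.5131e+9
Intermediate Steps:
H = 279 (H = 3*93 = 279)
N = 8/1737 (N = 80/17370 = 80*(1/17370) = 8/1737 ≈ 0.0046056)
X(I) = -279/56 (X(I) = 279/(-56) + 0/21 = 279*(-1/56) + 0*(1/21) = -279/56 + 0 = -279/56)
(N + 47951)*(X(O(6)) + 31560) = (8/1737 + 47951)*(-279/56 + 31560) = (83290895/1737)*(1767081/56) = 49060586009165/32424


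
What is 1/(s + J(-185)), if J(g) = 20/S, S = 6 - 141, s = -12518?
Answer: -27/337990 ≈ -7.9884e-5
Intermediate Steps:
S = -135
J(g) = -4/27 (J(g) = 20/(-135) = 20*(-1/135) = -4/27)
1/(s + J(-185)) = 1/(-12518 - 4/27) = 1/(-337990/27) = -27/337990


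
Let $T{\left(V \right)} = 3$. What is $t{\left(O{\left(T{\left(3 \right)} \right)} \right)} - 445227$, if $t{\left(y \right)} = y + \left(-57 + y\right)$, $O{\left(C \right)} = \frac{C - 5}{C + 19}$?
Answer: $- \frac{4898126}{11} \approx -4.4528 \cdot 10^{5}$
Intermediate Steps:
$O{\left(C \right)} = \frac{-5 + C}{19 + C}$
$t{\left(y \right)} = -57 + 2 y$
$t{\left(O{\left(T{\left(3 \right)} \right)} \right)} - 445227 = \left(-57 + 2 \frac{-5 + 3}{19 + 3}\right) - 445227 = \left(-57 + 2 \cdot \frac{1}{22} \left(-2\right)\right) - 445227 = \left(-57 + 2 \left(- \frac{1}{11}\right)\right) - 445227 = \left(-57 - \frac{2}{11}\right) - 445227 = - \frac{629}{11} - 445227 = - \frac{4898126}{11}$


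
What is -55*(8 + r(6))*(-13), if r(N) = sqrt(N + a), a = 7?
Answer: 5720 + 715*sqrt(13) ≈ 8298.0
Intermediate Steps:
r(N) = sqrt(7 + N) (r(N) = sqrt(N + 7) = sqrt(7 + N))
-55*(8 + r(6))*(-13) = -55*(8 + sqrt(7 + 6))*(-13) = -55*(8 + sqrt(13))*(-13) = (-440 - 55*sqrt(13))*(-13) = 5720 + 715*sqrt(13)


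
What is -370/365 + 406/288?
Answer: 4163/10512 ≈ 0.39602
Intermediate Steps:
-370/365 + 406/288 = -370*1/365 + 406*(1/288) = -74/73 + 203/144 = 4163/10512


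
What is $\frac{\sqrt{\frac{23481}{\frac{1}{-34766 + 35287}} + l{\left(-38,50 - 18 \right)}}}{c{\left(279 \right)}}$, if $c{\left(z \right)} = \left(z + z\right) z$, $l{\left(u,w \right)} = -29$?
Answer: $\frac{13 \sqrt{18097}}{77841} \approx 0.022467$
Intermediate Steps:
$c{\left(z \right)} = 2 z^{2}$ ($c{\left(z \right)} = 2 z z = 2 z^{2}$)
$\frac{\sqrt{\frac{23481}{\frac{1}{-34766 + 35287}} + l{\left(-38,50 - 18 \right)}}}{c{\left(279 \right)}} = \frac{\sqrt{\frac{23481}{\frac{1}{-34766 + 35287}} - 29}}{2 \cdot 279^{2}} = \frac{\sqrt{\frac{23481}{\frac{1}{521}} - 29}}{2 \cdot 77841} = \frac{\sqrt{23481 \frac{1}{\frac{1}{521}} - 29}}{155682} = \sqrt{23481 \cdot 521 - 29} \cdot \frac{1}{155682} = \sqrt{12233601 - 29} \cdot \frac{1}{155682} = \sqrt{12233572} \cdot \frac{1}{155682} = 26 \sqrt{18097} \cdot \frac{1}{155682} = \frac{13 \sqrt{18097}}{77841}$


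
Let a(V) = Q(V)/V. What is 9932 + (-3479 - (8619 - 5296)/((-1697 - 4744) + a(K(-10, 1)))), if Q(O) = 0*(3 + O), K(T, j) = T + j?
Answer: 41567096/6441 ≈ 6453.5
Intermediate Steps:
Q(O) = 0
a(V) = 0 (a(V) = 0/V = 0)
9932 + (-3479 - (8619 - 5296)/((-1697 - 4744) + a(K(-10, 1)))) = 9932 + (-3479 - (8619 - 5296)/((-1697 - 4744) + 0)) = 9932 + (-3479 - 3323/(-6441 + 0)) = 9932 + (-3479 - 3323/(-6441)) = 9932 + (-3479 - 3323*(-1)/6441) = 9932 + (-3479 - 1*(-3323/6441)) = 9932 + (-3479 + 3323/6441) = 9932 - 22404916/6441 = 41567096/6441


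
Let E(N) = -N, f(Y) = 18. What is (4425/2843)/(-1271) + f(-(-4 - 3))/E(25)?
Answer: -65152779/90336325 ≈ -0.72122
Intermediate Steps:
(4425/2843)/(-1271) + f(-(-4 - 3))/E(25) = (4425/2843)/(-1271) + 18/((-1*25)) = (4425*(1/2843))*(-1/1271) + 18/(-25) = (4425/2843)*(-1/1271) + 18*(-1/25) = -4425/3613453 - 18/25 = -65152779/90336325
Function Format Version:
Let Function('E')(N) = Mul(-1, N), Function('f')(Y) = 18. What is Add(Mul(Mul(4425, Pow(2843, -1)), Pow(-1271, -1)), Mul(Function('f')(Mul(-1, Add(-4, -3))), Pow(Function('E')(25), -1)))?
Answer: Rational(-65152779, 90336325) ≈ -0.72122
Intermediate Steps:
Add(Mul(Mul(4425, Pow(2843, -1)), Pow(-1271, -1)), Mul(Function('f')(Mul(-1, Add(-4, -3))), Pow(Function('E')(25), -1))) = Add(Mul(Mul(4425, Pow(2843, -1)), Pow(-1271, -1)), Mul(18, Pow(Mul(-1, 25), -1))) = Add(Mul(Mul(4425, Rational(1, 2843)), Rational(-1, 1271)), Mul(18, Pow(-25, -1))) = Add(Mul(Rational(4425, 2843), Rational(-1, 1271)), Mul(18, Rational(-1, 25))) = Add(Rational(-4425, 3613453), Rational(-18, 25)) = Rational(-65152779, 90336325)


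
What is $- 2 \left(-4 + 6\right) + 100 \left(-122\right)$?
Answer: $-12204$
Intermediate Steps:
$- 2 \left(-4 + 6\right) + 100 \left(-122\right) = \left(-2\right) 2 - 12200 = -4 - 12200 = -12204$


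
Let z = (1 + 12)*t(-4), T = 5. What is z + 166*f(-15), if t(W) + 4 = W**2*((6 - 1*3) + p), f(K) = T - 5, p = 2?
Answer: 988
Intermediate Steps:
f(K) = 0 (f(K) = 5 - 5 = 0)
t(W) = -4 + 5*W**2 (t(W) = -4 + W**2*((6 - 1*3) + 2) = -4 + W**2*((6 - 3) + 2) = -4 + W**2*(3 + 2) = -4 + W**2*5 = -4 + 5*W**2)
z = 988 (z = (1 + 12)*(-4 + 5*(-4)**2) = 13*(-4 + 5*16) = 13*(-4 + 80) = 13*76 = 988)
z + 166*f(-15) = 988 + 166*0 = 988 + 0 = 988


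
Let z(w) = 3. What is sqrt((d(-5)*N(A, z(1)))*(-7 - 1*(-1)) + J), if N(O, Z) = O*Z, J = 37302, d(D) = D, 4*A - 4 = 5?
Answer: sqrt(150018)/2 ≈ 193.66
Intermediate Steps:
A = 9/4 (A = 1 + (1/4)*5 = 1 + 5/4 = 9/4 ≈ 2.2500)
sqrt((d(-5)*N(A, z(1)))*(-7 - 1*(-1)) + J) = sqrt((-45*3/4)*(-7 - 1*(-1)) + 37302) = sqrt((-5*27/4)*(-7 + 1) + 37302) = sqrt(-135/4*(-6) + 37302) = sqrt(405/2 + 37302) = sqrt(75009/2) = sqrt(150018)/2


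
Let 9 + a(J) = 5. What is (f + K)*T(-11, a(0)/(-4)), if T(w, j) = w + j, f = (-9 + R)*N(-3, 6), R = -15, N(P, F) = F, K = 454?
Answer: -3100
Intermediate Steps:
a(J) = -4 (a(J) = -9 + 5 = -4)
f = -144 (f = (-9 - 15)*6 = -24*6 = -144)
T(w, j) = j + w
(f + K)*T(-11, a(0)/(-4)) = (-144 + 454)*(-4/(-4) - 11) = 310*(-4*(-¼) - 11) = 310*(1 - 11) = 310*(-10) = -3100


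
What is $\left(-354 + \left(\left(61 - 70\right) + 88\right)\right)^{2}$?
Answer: $75625$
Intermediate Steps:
$\left(-354 + \left(\left(61 - 70\right) + 88\right)\right)^{2} = \left(-354 + \left(-9 + 88\right)\right)^{2} = \left(-354 + 79\right)^{2} = \left(-275\right)^{2} = 75625$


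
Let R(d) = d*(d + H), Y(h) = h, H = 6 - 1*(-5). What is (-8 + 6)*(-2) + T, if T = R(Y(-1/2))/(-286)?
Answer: 4597/1144 ≈ 4.0184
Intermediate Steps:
H = 11 (H = 6 + 5 = 11)
R(d) = d*(11 + d) (R(d) = d*(d + 11) = d*(11 + d))
T = 21/1144 (T = ((-1/2)*(11 - 1/2))/(-286) = ((-1*1/2)*(11 - 1*1/2))*(-1/286) = -(11 - 1/2)/2*(-1/286) = -1/2*21/2*(-1/286) = -21/4*(-1/286) = 21/1144 ≈ 0.018357)
(-8 + 6)*(-2) + T = (-8 + 6)*(-2) + 21/1144 = -2*(-2) + 21/1144 = 4 + 21/1144 = 4597/1144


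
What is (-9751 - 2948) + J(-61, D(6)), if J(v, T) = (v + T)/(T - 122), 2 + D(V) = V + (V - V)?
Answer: -1498425/118 ≈ -12699.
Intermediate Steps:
D(V) = -2 + V (D(V) = -2 + (V + (V - V)) = -2 + (V + 0) = -2 + V)
J(v, T) = (T + v)/(-122 + T)
(-9751 - 2948) + J(-61, D(6)) = (-9751 - 2948) + ((-2 + 6) - 61)/(-122 + (-2 + 6)) = -12699 + (4 - 61)/(-122 + 4) = -12699 - 57/(-118) = -12699 - 1/118*(-57) = -12699 + 57/118 = -1498425/118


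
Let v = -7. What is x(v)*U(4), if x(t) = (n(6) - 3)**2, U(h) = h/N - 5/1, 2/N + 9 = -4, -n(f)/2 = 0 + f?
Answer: -6975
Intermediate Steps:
n(f) = -2*f (n(f) = -2*(0 + f) = -2*f)
N = -2/13 (N = 2/(-9 - 4) = 2/(-13) = 2*(-1/13) = -2/13 ≈ -0.15385)
U(h) = -5 - 13*h/2 (U(h) = h/(-2/13) - 5/1 = h*(-13/2) - 5*1 = -13*h/2 - 5 = -5 - 13*h/2)
x(t) = 225 (x(t) = (-2*6 - 3)**2 = (-12 - 3)**2 = (-15)**2 = 225)
x(v)*U(4) = 225*(-5 - 13/2*4) = 225*(-5 - 26) = 225*(-31) = -6975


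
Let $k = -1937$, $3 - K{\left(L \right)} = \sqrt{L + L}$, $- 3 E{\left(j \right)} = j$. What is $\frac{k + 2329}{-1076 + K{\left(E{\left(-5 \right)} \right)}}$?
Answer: $- \frac{1261848}{3453977} + \frac{392 \sqrt{30}}{3453977} \approx -0.36471$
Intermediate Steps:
$E{\left(j \right)} = - \frac{j}{3}$
$K{\left(L \right)} = 3 - \sqrt{2} \sqrt{L}$ ($K{\left(L \right)} = 3 - \sqrt{L + L} = 3 - \sqrt{2 L} = 3 - \sqrt{2} \sqrt{L}$)
$\frac{k + 2329}{-1076 + K{\left(E{\left(-5 \right)} \right)}} = \frac{-1937 + 2329}{-1076 + \left(3 - \sqrt{2} \sqrt{\left(- \frac{1}{3}\right) \left(-5\right)}\right)} = \frac{392}{-1076 + \left(3 - \sqrt{2} \sqrt{\frac{5}{3}}\right)} = \frac{392}{-1076 + \left(3 - \sqrt{2} \frac{\sqrt{15}}{3}\right)} = \frac{392}{-1076 + \left(3 - \frac{\sqrt{30}}{3}\right)} = \frac{392}{-1073 - \frac{\sqrt{30}}{3}}$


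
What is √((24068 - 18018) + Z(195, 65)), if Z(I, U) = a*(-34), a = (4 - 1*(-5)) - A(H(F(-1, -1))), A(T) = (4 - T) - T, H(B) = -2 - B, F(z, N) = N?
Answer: 2*√1487 ≈ 77.123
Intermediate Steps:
A(T) = 4 - 2*T
a = 3 (a = (4 - 1*(-5)) - (4 - 2*(-2 - 1*(-1))) = (4 + 5) - (4 - 2*(-2 + 1)) = 9 - (4 - 2*(-1)) = 9 - (4 + 2) = 9 - 1*6 = 9 - 6 = 3)
Z(I, U) = -102 (Z(I, U) = 3*(-34) = -102)
√((24068 - 18018) + Z(195, 65)) = √((24068 - 18018) - 102) = √(6050 - 102) = √5948 = 2*√1487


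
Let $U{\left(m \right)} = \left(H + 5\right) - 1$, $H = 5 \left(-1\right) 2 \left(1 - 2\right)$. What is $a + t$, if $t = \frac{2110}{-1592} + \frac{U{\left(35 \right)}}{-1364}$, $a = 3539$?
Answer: $\frac{960249463}{271436} \approx 3537.7$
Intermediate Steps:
$H = 10$ ($H = - 5 \cdot 2 \left(-1\right) = \left(-5\right) \left(-2\right) = 10$)
$U{\left(m \right)} = 14$ ($U{\left(m \right)} = \left(10 + 5\right) - 1 = 15 - 1 = 14$)
$t = - \frac{362541}{271436}$ ($t = \frac{2110}{-1592} + \frac{14}{-1364} = 2110 \left(- \frac{1}{1592}\right) + 14 \left(- \frac{1}{1364}\right) = - \frac{1055}{796} - \frac{7}{682} = - \frac{362541}{271436} \approx -1.3356$)
$a + t = 3539 - \frac{362541}{271436} = \frac{960249463}{271436}$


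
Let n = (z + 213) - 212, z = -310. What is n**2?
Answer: 95481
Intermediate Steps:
n = -309 (n = (-310 + 213) - 212 = -97 - 212 = -309)
n**2 = (-309)**2 = 95481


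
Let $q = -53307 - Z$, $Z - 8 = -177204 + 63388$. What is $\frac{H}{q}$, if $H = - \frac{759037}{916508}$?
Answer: $- \frac{759037}{55449650508} \approx -1.3689 \cdot 10^{-5}$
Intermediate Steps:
$Z = -113808$ ($Z = 8 + \left(-177204 + 63388\right) = 8 - 113816 = -113808$)
$q = 60501$ ($q = -53307 - -113808 = -53307 + 113808 = 60501$)
$H = - \frac{759037}{916508}$ ($H = \left(-759037\right) \frac{1}{916508} = - \frac{759037}{916508} \approx -0.82818$)
$\frac{H}{q} = - \frac{759037}{916508 \cdot 60501} = \left(- \frac{759037}{916508}\right) \frac{1}{60501} = - \frac{759037}{55449650508}$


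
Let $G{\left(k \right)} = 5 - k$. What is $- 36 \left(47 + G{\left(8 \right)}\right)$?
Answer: $-1584$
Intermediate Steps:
$- 36 \left(47 + G{\left(8 \right)}\right) = - 36 \left(47 + \left(5 - 8\right)\right) = - 36 \left(47 - 3\right) = \left(-36\right) 44 = -1584$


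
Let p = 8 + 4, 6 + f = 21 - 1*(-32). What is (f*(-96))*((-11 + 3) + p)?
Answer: -18048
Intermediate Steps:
f = 47 (f = -6 + (21 - 1*(-32)) = -6 + (21 + 32) = -6 + 53 = 47)
p = 12
(f*(-96))*((-11 + 3) + p) = (47*(-96))*((-11 + 3) + 12) = -4512*(-8 + 12) = -4512*4 = -18048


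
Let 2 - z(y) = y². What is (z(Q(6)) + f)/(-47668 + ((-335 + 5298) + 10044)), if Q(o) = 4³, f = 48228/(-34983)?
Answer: 47756210/380859921 ≈ 0.12539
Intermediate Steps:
f = -16076/11661 (f = 48228*(-1/34983) = -16076/11661 ≈ -1.3786)
Q(o) = 64
z(y) = 2 - y²
(z(Q(6)) + f)/(-47668 + ((-335 + 5298) + 10044)) = ((2 - 1*64²) - 16076/11661)/(-47668 + ((-335 + 5298) + 10044)) = ((2 - 1*4096) - 16076/11661)/(-47668 + (4963 + 10044)) = ((2 - 4096) - 16076/11661)/(-47668 + 15007) = (-4094 - 16076/11661)/(-32661) = -47756210/11661*(-1/32661) = 47756210/380859921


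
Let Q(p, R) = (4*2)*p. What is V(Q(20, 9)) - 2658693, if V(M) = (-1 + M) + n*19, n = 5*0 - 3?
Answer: -2658591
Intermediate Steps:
Q(p, R) = 8*p
n = -3 (n = 0 - 3 = -3)
V(M) = -58 + M (V(M) = (-1 + M) - 3*19 = (-1 + M) - 57 = -58 + M)
V(Q(20, 9)) - 2658693 = (-58 + 8*20) - 2658693 = (-58 + 160) - 2658693 = 102 - 2658693 = -2658591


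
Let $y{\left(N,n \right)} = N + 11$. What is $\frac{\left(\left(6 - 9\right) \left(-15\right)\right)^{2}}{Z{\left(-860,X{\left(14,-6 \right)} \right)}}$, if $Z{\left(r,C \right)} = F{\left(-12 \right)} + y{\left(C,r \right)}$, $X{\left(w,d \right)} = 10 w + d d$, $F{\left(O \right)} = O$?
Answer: $\frac{81}{7} \approx 11.571$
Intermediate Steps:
$X{\left(w,d \right)} = d^{2} + 10 w$ ($X{\left(w,d \right)} = 10 w + d^{2} = d^{2} + 10 w$)
$y{\left(N,n \right)} = 11 + N$
$Z{\left(r,C \right)} = -1 + C$ ($Z{\left(r,C \right)} = -12 + \left(11 + C\right) = -1 + C$)
$\frac{\left(\left(6 - 9\right) \left(-15\right)\right)^{2}}{Z{\left(-860,X{\left(14,-6 \right)} \right)}} = \frac{\left(\left(6 - 9\right) \left(-15\right)\right)^{2}}{-1 + \left(\left(-6\right)^{2} + 10 \cdot 14\right)} = \frac{\left(\left(-3\right) \left(-15\right)\right)^{2}}{-1 + \left(36 + 140\right)} = \frac{45^{2}}{-1 + 176} = \frac{2025}{175} = 2025 \cdot \frac{1}{175} = \frac{81}{7}$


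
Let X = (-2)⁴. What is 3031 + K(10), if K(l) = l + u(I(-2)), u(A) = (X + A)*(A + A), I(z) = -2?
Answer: 2985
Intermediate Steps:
X = 16
u(A) = 2*A*(16 + A) (u(A) = (16 + A)*(A + A) = (16 + A)*(2*A) = 2*A*(16 + A))
K(l) = -56 + l (K(l) = l + 2*(-2)*(16 - 2) = l + 2*(-2)*14 = l - 56 = -56 + l)
3031 + K(10) = 3031 + (-56 + 10) = 3031 - 46 = 2985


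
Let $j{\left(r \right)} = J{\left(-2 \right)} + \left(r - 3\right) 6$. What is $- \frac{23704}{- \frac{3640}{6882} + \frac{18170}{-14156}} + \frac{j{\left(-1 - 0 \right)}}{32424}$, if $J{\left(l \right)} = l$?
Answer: $\frac{9359517008295919}{715653530340} \approx 13078.0$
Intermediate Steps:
$j{\left(r \right)} = -20 + 6 r$ ($j{\left(r \right)} = -2 + \left(r - 3\right) 6 = -2 + \left(-3 + r\right) 6 = -2 + \left(-18 + 6 r\right) = -20 + 6 r$)
$- \frac{23704}{- \frac{3640}{6882} + \frac{18170}{-14156}} + \frac{j{\left(-1 - 0 \right)}}{32424} = - \frac{23704}{- \frac{3640}{6882} + \frac{18170}{-14156}} + \frac{-20 + 6 \left(-1 - 0\right)}{32424} = - \frac{23704}{\left(-3640\right) \frac{1}{6882} + 18170 \left(- \frac{1}{14156}\right)} + \left(-20 + 6 \left(-1 + 0\right)\right) \frac{1}{32424} = - \frac{23704}{- \frac{1820}{3441} - \frac{9085}{7078}} + \left(-20 + 6 \left(-1\right)\right) \frac{1}{32424} = - \frac{23704}{- \frac{44143445}{24355398}} + \left(-20 - 6\right) \frac{1}{32424} = \left(-23704\right) \left(- \frac{24355398}{44143445}\right) - \frac{13}{16212} = \frac{577320354192}{44143445} - \frac{13}{16212} = \frac{9359517008295919}{715653530340}$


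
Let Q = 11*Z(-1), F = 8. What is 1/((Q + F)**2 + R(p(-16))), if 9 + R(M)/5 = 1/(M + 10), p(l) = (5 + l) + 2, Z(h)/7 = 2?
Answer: 1/26204 ≈ 3.8162e-5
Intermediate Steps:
Z(h) = 14 (Z(h) = 7*2 = 14)
Q = 154 (Q = 11*14 = 154)
p(l) = 7 + l
R(M) = -45 + 5/(10 + M) (R(M) = -45 + 5/(M + 10) = -45 + 5/(10 + M))
1/((Q + F)**2 + R(p(-16))) = 1/((154 + 8)**2 + 5*(-89 - 9*(7 - 16))/(10 + (7 - 16))) = 1/(162**2 + 5*(-89 - 9*(-9))/(10 - 9)) = 1/(26244 + 5*(-89 + 81)/1) = 1/(26244 + 5*1*(-8)) = 1/(26244 - 40) = 1/26204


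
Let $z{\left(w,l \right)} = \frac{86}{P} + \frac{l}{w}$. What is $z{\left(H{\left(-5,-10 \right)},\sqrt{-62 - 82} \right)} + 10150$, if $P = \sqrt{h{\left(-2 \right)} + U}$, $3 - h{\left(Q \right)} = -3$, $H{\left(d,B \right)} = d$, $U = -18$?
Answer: $10150 - \frac{12 i}{5} - \frac{43 i \sqrt{3}}{3} \approx 10150.0 - 27.226 i$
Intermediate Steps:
$h{\left(Q \right)} = 6$ ($h{\left(Q \right)} = 3 - -3 = 3 + 3 = 6$)
$P = 2 i \sqrt{3}$ ($P = \sqrt{6 - 18} = \sqrt{-12} = 2 i \sqrt{3} \approx 3.4641 i$)
$z{\left(w,l \right)} = \frac{l}{w} - \frac{43 i \sqrt{3}}{3}$ ($z{\left(w,l \right)} = \frac{86}{2 i \sqrt{3}} + \frac{l}{w} = 86 \left(- \frac{i \sqrt{3}}{6}\right) + \frac{l}{w} = - \frac{43 i \sqrt{3}}{3} + \frac{l}{w} = \frac{l}{w} - \frac{43 i \sqrt{3}}{3}$)
$z{\left(H{\left(-5,-10 \right)},\sqrt{-62 - 82} \right)} + 10150 = \left(\frac{\sqrt{-62 - 82}}{-5} - \frac{43 i \sqrt{3}}{3}\right) + 10150 = \left(\sqrt{-144} \left(- \frac{1}{5}\right) - \frac{43 i \sqrt{3}}{3}\right) + 10150 = \left(12 i \left(- \frac{1}{5}\right) - \frac{43 i \sqrt{3}}{3}\right) + 10150 = \left(- \frac{12 i}{5} - \frac{43 i \sqrt{3}}{3}\right) + 10150 = 10150 - \frac{12 i}{5} - \frac{43 i \sqrt{3}}{3}$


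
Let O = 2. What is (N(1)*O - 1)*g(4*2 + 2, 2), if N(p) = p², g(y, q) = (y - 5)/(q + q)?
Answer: 5/4 ≈ 1.2500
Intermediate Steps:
g(y, q) = (-5 + y)/(2*q) (g(y, q) = (-5 + y)/((2*q)) = (-5 + y)*(1/(2*q)) = (-5 + y)/(2*q))
(N(1)*O - 1)*g(4*2 + 2, 2) = (1²*2 - 1)*((½)*(-5 + (4*2 + 2))/2) = (1*2 - 1)*((½)*(½)*(-5 + (8 + 2))) = (2 - 1)*((½)*(½)*(-5 + 10)) = 1*((½)*(½)*5) = 1*(5/4) = 5/4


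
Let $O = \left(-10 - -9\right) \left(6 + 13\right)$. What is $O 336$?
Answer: $-6384$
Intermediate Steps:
$O = -19$ ($O = \left(-10 + 9\right) 19 = \left(-1\right) 19 = -19$)
$O 336 = \left(-19\right) 336 = -6384$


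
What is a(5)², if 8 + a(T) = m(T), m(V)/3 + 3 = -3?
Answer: 676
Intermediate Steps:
m(V) = -18 (m(V) = -9 + 3*(-3) = -9 - 9 = -18)
a(T) = -26 (a(T) = -8 - 18 = -26)
a(5)² = (-26)² = 676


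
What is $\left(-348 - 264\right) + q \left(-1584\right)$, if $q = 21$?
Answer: $-33876$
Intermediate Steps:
$\left(-348 - 264\right) + q \left(-1584\right) = \left(-348 - 264\right) + 21 \left(-1584\right) = \left(-348 - 264\right) - 33264 = -612 - 33264 = -33876$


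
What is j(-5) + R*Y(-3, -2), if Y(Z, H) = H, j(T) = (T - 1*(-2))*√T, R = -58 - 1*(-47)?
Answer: 22 - 3*I*√5 ≈ 22.0 - 6.7082*I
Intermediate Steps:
R = -11 (R = -58 + 47 = -11)
j(T) = √T*(2 + T) (j(T) = (T + 2)*√T = (2 + T)*√T = √T*(2 + T))
j(-5) + R*Y(-3, -2) = √(-5)*(2 - 5) - 11*(-2) = (I*√5)*(-3) + 22 = -3*I*√5 + 22 = 22 - 3*I*√5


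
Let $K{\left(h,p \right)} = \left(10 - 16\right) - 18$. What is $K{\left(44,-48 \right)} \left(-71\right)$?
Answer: $1704$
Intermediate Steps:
$K{\left(h,p \right)} = -24$ ($K{\left(h,p \right)} = -6 - 18 = -24$)
$K{\left(44,-48 \right)} \left(-71\right) = \left(-24\right) \left(-71\right) = 1704$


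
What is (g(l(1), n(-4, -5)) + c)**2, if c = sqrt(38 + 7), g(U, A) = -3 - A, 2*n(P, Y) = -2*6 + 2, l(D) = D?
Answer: 49 + 12*sqrt(5) ≈ 75.833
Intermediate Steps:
n(P, Y) = -5 (n(P, Y) = (-2*6 + 2)/2 = (-12 + 2)/2 = (1/2)*(-10) = -5)
c = 3*sqrt(5) (c = sqrt(45) = 3*sqrt(5) ≈ 6.7082)
(g(l(1), n(-4, -5)) + c)**2 = ((-3 - 1*(-5)) + 3*sqrt(5))**2 = ((-3 + 5) + 3*sqrt(5))**2 = (2 + 3*sqrt(5))**2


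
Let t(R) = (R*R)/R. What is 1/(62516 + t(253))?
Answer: 1/62769 ≈ 1.5931e-5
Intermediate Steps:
t(R) = R (t(R) = R**2/R = R)
1/(62516 + t(253)) = 1/(62516 + 253) = 1/62769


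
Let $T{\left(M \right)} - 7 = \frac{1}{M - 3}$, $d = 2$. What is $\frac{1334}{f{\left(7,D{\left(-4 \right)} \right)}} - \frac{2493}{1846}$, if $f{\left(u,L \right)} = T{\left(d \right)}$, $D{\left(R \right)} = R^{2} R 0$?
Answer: $\frac{1223803}{5538} \approx 220.98$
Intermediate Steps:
$D{\left(R \right)} = 0$ ($D{\left(R \right)} = R^{3} \cdot 0 = 0$)
$T{\left(M \right)} = 7 + \frac{1}{-3 + M}$ ($T{\left(M \right)} = 7 + \frac{1}{M - 3} = 7 + \frac{1}{-3 + M}$)
$f{\left(u,L \right)} = 6$ ($f{\left(u,L \right)} = \frac{-20 + 7 \cdot 2}{-3 + 2} = \frac{-20 + 14}{-1} = \left(-1\right) \left(-6\right) = 6$)
$\frac{1334}{f{\left(7,D{\left(-4 \right)} \right)}} - \frac{2493}{1846} = \frac{1334}{6} - \frac{2493}{1846} = 1334 \cdot \frac{1}{6} - \frac{2493}{1846} = \frac{667}{3} - \frac{2493}{1846} = \frac{1223803}{5538}$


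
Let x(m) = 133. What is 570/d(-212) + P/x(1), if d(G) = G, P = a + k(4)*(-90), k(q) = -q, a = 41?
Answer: 4601/14098 ≈ 0.32636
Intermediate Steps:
P = 401 (P = 41 - 1*4*(-90) = 41 - 4*(-90) = 41 + 360 = 401)
570/d(-212) + P/x(1) = 570/(-212) + 401/133 = 570*(-1/212) + 401*(1/133) = -285/106 + 401/133 = 4601/14098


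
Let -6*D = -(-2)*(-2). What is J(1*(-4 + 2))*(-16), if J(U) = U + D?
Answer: 64/3 ≈ 21.333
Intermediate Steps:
D = 2/3 (D = -(-1)*(-2*(-2))/6 = -(-1)*4/6 = -1/6*(-4) = 2/3 ≈ 0.66667)
J(U) = 2/3 + U (J(U) = U + 2/3 = 2/3 + U)
J(1*(-4 + 2))*(-16) = (2/3 + 1*(-4 + 2))*(-16) = (2/3 + 1*(-2))*(-16) = (2/3 - 2)*(-16) = -4/3*(-16) = 64/3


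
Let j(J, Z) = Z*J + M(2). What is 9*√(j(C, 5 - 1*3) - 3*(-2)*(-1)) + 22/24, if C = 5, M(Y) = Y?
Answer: 11/12 + 9*√6 ≈ 22.962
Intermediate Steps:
j(J, Z) = 2 + J*Z (j(J, Z) = Z*J + 2 = J*Z + 2 = 2 + J*Z)
9*√(j(C, 5 - 1*3) - 3*(-2)*(-1)) + 22/24 = 9*√((2 + 5*(5 - 1*3)) - 3*(-2)*(-1)) + 22/24 = 9*√((2 + 5*(5 - 3)) + 6*(-1)) + 22*(1/24) = 9*√((2 + 5*2) - 6) + 11/12 = 9*√((2 + 10) - 6) + 11/12 = 9*√(12 - 6) + 11/12 = 9*√6 + 11/12 = 11/12 + 9*√6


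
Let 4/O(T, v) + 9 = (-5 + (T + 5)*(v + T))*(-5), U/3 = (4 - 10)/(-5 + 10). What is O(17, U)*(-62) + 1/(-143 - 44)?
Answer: 22459/136323 ≈ 0.16475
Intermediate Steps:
U = -18/5 (U = 3*((4 - 10)/(-5 + 10)) = 3*(-6/5) = -18/5 ≈ -3.6000)
O(T, v) = 4/(16 - 5*(5 + T)*(T + v)) (O(T, v) = 4/(-9 + (-5 + (T + 5)*(v + T))*(-5)) = 4/(-9 + (-5 + (5 + T)*(T + v))*(-5)) = 4/(-9 + (25 - 5*(5 + T)*(T + v))) = 4/(16 - 5*(5 + T)*(T + v)))
O(17, U)*(-62) + 1/(-143 - 44) = -4/(-16 + 5*17**2 + 25*17 + 25*(-18/5) + 5*17*(-18/5))*(-62) + 1/(-143 - 44) = -4/(-16 + 5*289 + 425 - 90 - 306)*(-62) + 1/(-187) = -4/(-16 + 1445 + 425 - 90 - 306)*(-62) - 1/187 = -4/1458*(-62) - 1/187 = -4*1/1458*(-62) - 1/187 = -2/729*(-62) - 1/187 = 124/729 - 1/187 = 22459/136323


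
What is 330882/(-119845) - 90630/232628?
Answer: -3992453193/1267241030 ≈ -3.1505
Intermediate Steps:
330882/(-119845) - 90630/232628 = 330882*(-1/119845) - 90630*1/232628 = -330882/119845 - 45315/116314 = -3992453193/1267241030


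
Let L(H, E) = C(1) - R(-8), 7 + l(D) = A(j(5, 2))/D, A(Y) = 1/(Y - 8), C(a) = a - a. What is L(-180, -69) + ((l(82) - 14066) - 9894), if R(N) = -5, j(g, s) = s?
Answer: -11789305/492 ≈ -23962.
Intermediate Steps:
C(a) = 0
A(Y) = 1/(-8 + Y)
l(D) = -7 - 1/(6*D) (l(D) = -7 + 1/((-8 + 2)*D) = -7 + 1/((-6)*D) = -7 - 1/(6*D))
L(H, E) = 5 (L(H, E) = 0 - 1*(-5) = 0 + 5 = 5)
L(-180, -69) + ((l(82) - 14066) - 9894) = 5 + (((-7 - ⅙/82) - 14066) - 9894) = 5 + (((-7 - ⅙*1/82) - 14066) - 9894) = 5 + (((-7 - 1/492) - 14066) - 9894) = 5 + ((-3445/492 - 14066) - 9894) = 5 + (-6923917/492 - 9894) = 5 - 11791765/492 = -11789305/492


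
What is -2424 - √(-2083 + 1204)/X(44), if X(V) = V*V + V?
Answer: -2424 - I*√879/1980 ≈ -2424.0 - 0.014974*I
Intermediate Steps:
X(V) = V + V² (X(V) = V² + V = V + V²)
-2424 - √(-2083 + 1204)/X(44) = -2424 - √(-2083 + 1204)/(44*(1 + 44)) = -2424 - √(-879)/(44*45) = -2424 - I*√879/1980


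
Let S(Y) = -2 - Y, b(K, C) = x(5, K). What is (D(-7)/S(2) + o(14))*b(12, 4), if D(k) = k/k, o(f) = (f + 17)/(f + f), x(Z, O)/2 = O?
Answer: 144/7 ≈ 20.571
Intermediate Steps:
x(Z, O) = 2*O
b(K, C) = 2*K
o(f) = (17 + f)/(2*f) (o(f) = (17 + f)/((2*f)) = (17 + f)*(1/(2*f)) = (17 + f)/(2*f))
D(k) = 1
(D(-7)/S(2) + o(14))*b(12, 4) = (1/(-2 - 1*2) + (½)*(17 + 14)/14)*(2*12) = (1/(-2 - 2) + (½)*(1/14)*31)*24 = (1/(-4) + 31/28)*24 = (1*(-¼) + 31/28)*24 = (-¼ + 31/28)*24 = (6/7)*24 = 144/7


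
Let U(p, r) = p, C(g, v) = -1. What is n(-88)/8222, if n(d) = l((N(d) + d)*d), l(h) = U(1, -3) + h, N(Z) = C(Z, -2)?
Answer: 7833/8222 ≈ 0.95269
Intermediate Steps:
N(Z) = -1
l(h) = 1 + h
n(d) = 1 + d*(-1 + d) (n(d) = 1 + (-1 + d)*d = 1 + d*(-1 + d))
n(-88)/8222 = (1 - 88*(-1 - 88))/8222 = (1 - 88*(-89))*(1/8222) = (1 + 7832)*(1/8222) = 7833*(1/8222) = 7833/8222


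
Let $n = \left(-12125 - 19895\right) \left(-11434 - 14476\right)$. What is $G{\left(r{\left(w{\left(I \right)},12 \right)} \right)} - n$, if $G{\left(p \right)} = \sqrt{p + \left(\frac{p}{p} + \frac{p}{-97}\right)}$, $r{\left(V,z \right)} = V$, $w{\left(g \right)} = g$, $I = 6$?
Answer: $-829638200 + \frac{\sqrt{65281}}{97} \approx -8.2964 \cdot 10^{8}$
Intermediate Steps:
$n = 829638200$ ($n = \left(-32020\right) \left(-25910\right) = 829638200$)
$G{\left(p \right)} = \sqrt{1 + \frac{96 p}{97}}$ ($G{\left(p \right)} = \sqrt{p + \left(1 + p \left(- \frac{1}{97}\right)\right)} = \sqrt{p - \left(-1 + \frac{p}{97}\right)} = \sqrt{1 + \frac{96 p}{97}}$)
$G{\left(r{\left(w{\left(I \right)},12 \right)} \right)} - n = \frac{\sqrt{9409 + 9312 \cdot 6}}{97} - 829638200 = \frac{\sqrt{9409 + 55872}}{97} - 829638200 = \frac{\sqrt{65281}}{97} - 829638200 = -829638200 + \frac{\sqrt{65281}}{97}$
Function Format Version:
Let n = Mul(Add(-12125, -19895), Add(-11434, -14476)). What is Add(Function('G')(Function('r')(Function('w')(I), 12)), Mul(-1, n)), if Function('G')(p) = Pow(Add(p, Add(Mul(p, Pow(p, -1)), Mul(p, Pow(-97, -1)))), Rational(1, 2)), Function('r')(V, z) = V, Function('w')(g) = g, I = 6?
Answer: Add(-829638200, Mul(Rational(1, 97), Pow(65281, Rational(1, 2)))) ≈ -8.2964e+8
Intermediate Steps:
n = 829638200 (n = Mul(-32020, -25910) = 829638200)
Function('G')(p) = Pow(Add(1, Mul(Rational(96, 97), p)), Rational(1, 2)) (Function('G')(p) = Pow(Add(p, Add(1, Mul(p, Rational(-1, 97)))), Rational(1, 2)) = Pow(Add(p, Add(1, Mul(Rational(-1, 97), p))), Rational(1, 2)) = Pow(Add(1, Mul(Rational(96, 97), p)), Rational(1, 2)))
Add(Function('G')(Function('r')(Function('w')(I), 12)), Mul(-1, n)) = Add(Mul(Rational(1, 97), Pow(Add(9409, Mul(9312, 6)), Rational(1, 2))), Mul(-1, 829638200)) = Add(Mul(Rational(1, 97), Pow(Add(9409, 55872), Rational(1, 2))), -829638200) = Add(Mul(Rational(1, 97), Pow(65281, Rational(1, 2))), -829638200) = Add(-829638200, Mul(Rational(1, 97), Pow(65281, Rational(1, 2))))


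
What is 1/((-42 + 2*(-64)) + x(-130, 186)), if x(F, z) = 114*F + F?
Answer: -1/15120 ≈ -6.6138e-5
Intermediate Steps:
x(F, z) = 115*F
1/((-42 + 2*(-64)) + x(-130, 186)) = 1/((-42 + 2*(-64)) + 115*(-130)) = 1/((-42 - 128) - 14950) = 1/(-170 - 14950) = 1/(-15120) = -1/15120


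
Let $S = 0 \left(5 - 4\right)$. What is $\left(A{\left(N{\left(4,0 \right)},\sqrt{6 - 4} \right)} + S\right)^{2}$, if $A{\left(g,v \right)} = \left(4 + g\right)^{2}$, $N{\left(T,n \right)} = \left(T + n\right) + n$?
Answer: $4096$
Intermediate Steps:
$N{\left(T,n \right)} = T + 2 n$
$S = 0$ ($S = 0 \left(5 - 4\right) = 0 \cdot 1 = 0$)
$\left(A{\left(N{\left(4,0 \right)},\sqrt{6 - 4} \right)} + S\right)^{2} = \left(\left(4 + \left(4 + 2 \cdot 0\right)\right)^{2} + 0\right)^{2} = \left(\left(4 + \left(4 + 0\right)\right)^{2} + 0\right)^{2} = \left(\left(4 + 4\right)^{2} + 0\right)^{2} = \left(8^{2} + 0\right)^{2} = \left(64 + 0\right)^{2} = 64^{2} = 4096$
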